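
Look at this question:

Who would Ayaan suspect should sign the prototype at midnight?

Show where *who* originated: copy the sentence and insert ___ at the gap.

Who would Ayaan suspect ___ should sign the prototype at midnight?

Underlying clause: Ayaan would suspect who should sign the prototype at midnight.
The filler 'who' is interpreted as the subject of the clause embedded under 'suspect'. The gap is right after 'suspect'.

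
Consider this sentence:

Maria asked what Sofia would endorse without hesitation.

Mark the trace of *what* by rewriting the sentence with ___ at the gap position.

In situ: Sofia would endorse what without hesitation.
'what' functions as the direct object of 'endorse'. The gap is right after 'endorse'.

Maria asked what Sofia would endorse ___ without hesitation.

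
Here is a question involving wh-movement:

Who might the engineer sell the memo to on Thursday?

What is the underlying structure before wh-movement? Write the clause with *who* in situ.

'who' is the object of the preposition 'to' (recipient of 'sell'). Wh-movement fronts it, leaving a gap right after 'to':
Who might the engineer sell the memo to ___ on Thursday?

The engineer might sell the memo to who on Thursday.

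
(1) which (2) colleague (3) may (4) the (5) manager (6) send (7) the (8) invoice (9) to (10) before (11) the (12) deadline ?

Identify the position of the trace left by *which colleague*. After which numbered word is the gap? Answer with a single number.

9

Underlying clause: The manager may send the invoice to which colleague before the deadline.
'which colleague' is the object of the preposition 'to' (recipient of 'send'). Wh-movement fronts it, leaving a gap right after 'to':
Which colleague may the manager send the invoice to ___ before the deadline?
'to' is word 9.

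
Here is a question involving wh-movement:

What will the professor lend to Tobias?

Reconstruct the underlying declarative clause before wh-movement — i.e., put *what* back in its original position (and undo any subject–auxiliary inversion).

The professor will lend what to Tobias.

'what' functions as the direct object of 'lend'. Fronting leaves a gap immediately after 'lend':
What will the professor lend ___ to Tobias?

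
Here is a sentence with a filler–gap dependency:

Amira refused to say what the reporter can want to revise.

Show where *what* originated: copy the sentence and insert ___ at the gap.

Amira refused to say what the reporter can want to revise ___.

Pre-movement form: The reporter can want to revise what.
'what' functions as the direct object of 'revise'. The gap is right after 'revise'.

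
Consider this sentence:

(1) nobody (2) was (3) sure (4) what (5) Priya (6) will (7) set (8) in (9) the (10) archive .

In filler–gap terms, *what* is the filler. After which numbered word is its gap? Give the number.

In situ: Priya will set what in the archive.
The filler 'what' is interpreted as the direct object of 'set'. Fronting leaves a gap immediately after 'set':
Nobody was sure what Priya will set ___ in the archive.
'set' is word 7.

7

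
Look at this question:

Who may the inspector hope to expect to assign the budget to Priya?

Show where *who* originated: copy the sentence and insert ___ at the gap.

Underlying clause: The inspector may hope to expect who to assign the budget to Priya.
The filler 'who' is interpreted as the direct object of 'expect'. The gap is right after 'expect'.

Who may the inspector hope to expect ___ to assign the budget to Priya?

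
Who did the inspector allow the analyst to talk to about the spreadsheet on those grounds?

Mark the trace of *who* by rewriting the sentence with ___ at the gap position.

Pre-movement form: The inspector did allow the analyst to talk to who about the spreadsheet on those grounds.
'who' is the object of the preposition 'to'. The gap is right after 'to'.

Who did the inspector allow the analyst to talk to ___ about the spreadsheet on those grounds?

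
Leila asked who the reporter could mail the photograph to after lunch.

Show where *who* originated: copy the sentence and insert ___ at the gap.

Pre-movement form: The reporter could mail the photograph to who after lunch.
'who' is the object of the preposition 'to' (recipient of 'mail'). The gap is right after 'to'.

Leila asked who the reporter could mail the photograph to ___ after lunch.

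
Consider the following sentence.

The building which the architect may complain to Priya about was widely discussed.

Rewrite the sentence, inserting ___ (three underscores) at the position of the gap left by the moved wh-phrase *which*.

The filler 'which' is interpreted as the object of the preposition 'about'. The gap is right after 'about'.

The building which the architect may complain to Priya about ___ was widely discussed.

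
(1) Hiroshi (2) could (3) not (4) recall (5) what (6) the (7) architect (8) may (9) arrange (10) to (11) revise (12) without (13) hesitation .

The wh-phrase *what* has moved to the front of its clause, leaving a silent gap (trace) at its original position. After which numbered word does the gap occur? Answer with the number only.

11

In situ: The architect may arrange to revise what without hesitation.
'what' functions as the direct object of 'revise'. Fronting leaves a gap immediately after 'revise':
Hiroshi could not recall what the architect may arrange to revise ___ without hesitation.
'revise' is word 11.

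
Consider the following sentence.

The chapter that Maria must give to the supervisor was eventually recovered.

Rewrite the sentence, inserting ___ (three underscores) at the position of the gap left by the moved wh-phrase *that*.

'that' functions as the direct object of 'give'. The gap is right after 'give'.

The chapter that Maria must give ___ to the supervisor was eventually recovered.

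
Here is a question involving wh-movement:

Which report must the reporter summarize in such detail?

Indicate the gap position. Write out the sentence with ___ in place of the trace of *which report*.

In situ: The reporter must summarize which report in such detail.
The filler 'which report' is interpreted as the direct object of 'summarize'. The gap is right after 'summarize'.

Which report must the reporter summarize ___ in such detail?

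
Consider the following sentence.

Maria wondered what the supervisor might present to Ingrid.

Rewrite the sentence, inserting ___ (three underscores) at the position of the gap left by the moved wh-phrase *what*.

Before movement: The supervisor might present what to Ingrid.
The filler 'what' is interpreted as the direct object of 'present'. The gap is right after 'present'.

Maria wondered what the supervisor might present ___ to Ingrid.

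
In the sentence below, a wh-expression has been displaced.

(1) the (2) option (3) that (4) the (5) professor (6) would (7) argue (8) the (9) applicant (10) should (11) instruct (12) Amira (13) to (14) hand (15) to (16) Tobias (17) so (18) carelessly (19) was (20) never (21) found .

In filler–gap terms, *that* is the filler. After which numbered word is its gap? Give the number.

'that' functions as the direct object of 'hand'. Wh-movement fronts it, leaving a gap right after 'hand':
The option that the professor would argue the applicant should instruct Amira to hand ___ to Tobias so carelessly was never found.
'hand' is word 14.

14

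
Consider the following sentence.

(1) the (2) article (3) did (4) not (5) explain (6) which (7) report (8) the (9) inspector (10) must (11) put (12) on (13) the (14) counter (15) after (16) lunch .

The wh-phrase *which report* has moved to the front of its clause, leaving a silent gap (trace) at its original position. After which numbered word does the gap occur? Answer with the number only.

Before movement: The inspector must put which report on the counter after lunch.
'which report' functions as the direct object of 'put'. Wh-movement fronts it, leaving a gap right after 'put':
The article did not explain which report the inspector must put ___ on the counter after lunch.
'put' is word 11.

11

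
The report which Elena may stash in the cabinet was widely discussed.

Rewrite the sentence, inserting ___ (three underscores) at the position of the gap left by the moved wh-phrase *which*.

The report which Elena may stash ___ in the cabinet was widely discussed.

'which' is the direct object of 'stash'. The gap is right after 'stash'.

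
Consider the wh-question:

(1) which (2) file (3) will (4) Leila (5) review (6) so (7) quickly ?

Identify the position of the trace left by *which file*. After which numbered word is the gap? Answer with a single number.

5

Before movement: Leila will review which file so quickly.
'which file' functions as the direct object of 'review'. Fronting leaves a gap immediately after 'review':
Which file will Leila review ___ so quickly?
'review' is word 5.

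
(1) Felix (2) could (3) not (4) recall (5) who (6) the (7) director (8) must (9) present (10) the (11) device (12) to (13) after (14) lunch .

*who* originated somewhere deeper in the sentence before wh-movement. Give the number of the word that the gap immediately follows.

In situ: The director must present the device to who after lunch.
The filler 'who' is interpreted as the object of the preposition 'to' (recipient of 'present'). Fronting leaves a gap immediately after 'to':
Felix could not recall who the director must present the device to ___ after lunch.
'to' is word 12.

12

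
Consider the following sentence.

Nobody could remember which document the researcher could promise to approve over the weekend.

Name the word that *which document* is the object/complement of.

approve

In situ: The researcher could promise to approve which document over the weekend.
The filler 'which document' is interpreted as the direct object of 'approve'. Fronting leaves a gap immediately after 'approve':
Nobody could remember which document the researcher could promise to approve ___ over the weekend.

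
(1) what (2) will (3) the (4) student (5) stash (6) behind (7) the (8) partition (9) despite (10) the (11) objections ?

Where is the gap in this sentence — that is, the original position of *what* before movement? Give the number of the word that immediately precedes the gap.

Pre-movement form: The student will stash what behind the partition despite the objections.
The filler 'what' is interpreted as the direct object of 'stash'. It moves to the left edge, and the trace sits right after 'stash':
What will the student stash ___ behind the partition despite the objections?
'stash' is word 5.

5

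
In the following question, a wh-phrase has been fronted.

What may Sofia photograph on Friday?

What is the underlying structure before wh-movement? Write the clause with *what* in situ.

Sofia may photograph what on Friday.

'what' functions as the direct object of 'photograph'. It moves to the left edge, and the trace sits right after 'photograph':
What may Sofia photograph ___ on Friday?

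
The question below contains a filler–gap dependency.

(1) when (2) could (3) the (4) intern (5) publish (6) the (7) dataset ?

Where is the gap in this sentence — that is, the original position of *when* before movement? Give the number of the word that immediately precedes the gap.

7

In situ: The intern could publish the dataset when.
The filler 'when' is interpreted as the temporal adjunct. Wh-movement fronts it, leaving a gap right after 'dataset':
When could the intern publish the dataset ___?
'dataset' is word 7.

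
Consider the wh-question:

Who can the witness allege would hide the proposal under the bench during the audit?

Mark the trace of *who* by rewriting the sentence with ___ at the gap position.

Who can the witness allege ___ would hide the proposal under the bench during the audit?

Pre-movement form: The witness can allege who would hide the proposal under the bench during the audit.
'who' functions as the subject of the clause embedded under 'allege'. The gap is right after 'allege'.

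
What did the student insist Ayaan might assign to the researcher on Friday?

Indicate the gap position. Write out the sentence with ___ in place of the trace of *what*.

What did the student insist Ayaan might assign ___ to the researcher on Friday?

Pre-movement form: The student did insist Ayaan might assign what to the researcher on Friday.
'what' is the direct object of 'assign'. The gap is right after 'assign'.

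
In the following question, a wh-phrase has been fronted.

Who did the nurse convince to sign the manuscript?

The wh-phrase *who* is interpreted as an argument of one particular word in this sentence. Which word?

convince

Pre-movement form: The nurse did convince who to sign the manuscript.
'who' is the direct object of 'convince'. Fronting leaves a gap immediately after 'convince':
Who did the nurse convince ___ to sign the manuscript?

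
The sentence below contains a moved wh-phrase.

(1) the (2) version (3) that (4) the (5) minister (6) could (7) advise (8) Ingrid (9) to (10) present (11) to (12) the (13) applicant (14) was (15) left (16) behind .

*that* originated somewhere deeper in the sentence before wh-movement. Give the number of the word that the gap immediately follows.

10

'that' functions as the direct object of 'present'. Fronting leaves a gap immediately after 'present':
The version that the minister could advise Ingrid to present ___ to the applicant was left behind.
'present' is word 10.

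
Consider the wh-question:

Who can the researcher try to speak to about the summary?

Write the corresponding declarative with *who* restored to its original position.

The researcher can try to speak to who about the summary.

The filler 'who' is interpreted as the object of the preposition 'to'. Fronting leaves a gap immediately after 'to':
Who can the researcher try to speak to ___ about the summary?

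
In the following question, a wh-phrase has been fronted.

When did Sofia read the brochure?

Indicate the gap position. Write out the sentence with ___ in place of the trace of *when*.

Before movement: Sofia did read the brochure when.
'when' is the temporal adjunct. The gap is right after 'brochure'.

When did Sofia read the brochure ___?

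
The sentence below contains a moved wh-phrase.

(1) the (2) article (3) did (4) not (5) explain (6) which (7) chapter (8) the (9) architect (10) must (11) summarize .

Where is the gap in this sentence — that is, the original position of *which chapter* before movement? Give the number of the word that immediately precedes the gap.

11

Pre-movement form: The architect must summarize which chapter.
'which chapter' functions as the direct object of 'summarize'. It moves to the left edge, and the trace sits right after 'summarize':
The article did not explain which chapter the architect must summarize ___.
'summarize' is word 11.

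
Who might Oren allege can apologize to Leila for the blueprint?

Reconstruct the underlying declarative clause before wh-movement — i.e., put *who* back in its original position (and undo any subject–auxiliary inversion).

The filler 'who' is interpreted as the subject of the clause embedded under 'allege'. Fronting leaves a gap immediately after 'allege':
Who might Oren allege ___ can apologize to Leila for the blueprint?

Oren might allege who can apologize to Leila for the blueprint.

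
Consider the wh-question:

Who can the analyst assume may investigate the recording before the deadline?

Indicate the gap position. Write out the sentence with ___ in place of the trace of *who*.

Who can the analyst assume ___ may investigate the recording before the deadline?

Before movement: The analyst can assume who may investigate the recording before the deadline.
'who' functions as the subject of the clause embedded under 'assume'. The gap is right after 'assume'.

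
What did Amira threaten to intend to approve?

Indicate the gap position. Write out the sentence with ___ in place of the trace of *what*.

Pre-movement form: Amira did threaten to intend to approve what.
'what' functions as the direct object of 'approve'. The gap is right after 'approve'.

What did Amira threaten to intend to approve ___?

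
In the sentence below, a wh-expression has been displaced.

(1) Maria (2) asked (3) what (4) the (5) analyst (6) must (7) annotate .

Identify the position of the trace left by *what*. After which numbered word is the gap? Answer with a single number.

Before movement: The analyst must annotate what.
'what' functions as the direct object of 'annotate'. Wh-movement fronts it, leaving a gap right after 'annotate':
Maria asked what the analyst must annotate ___.
'annotate' is word 7.

7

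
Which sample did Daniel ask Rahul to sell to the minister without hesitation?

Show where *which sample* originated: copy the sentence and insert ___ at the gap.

Which sample did Daniel ask Rahul to sell ___ to the minister without hesitation?

Before movement: Daniel did ask Rahul to sell which sample to the minister without hesitation.
The filler 'which sample' is interpreted as the direct object of 'sell'. The gap is right after 'sell'.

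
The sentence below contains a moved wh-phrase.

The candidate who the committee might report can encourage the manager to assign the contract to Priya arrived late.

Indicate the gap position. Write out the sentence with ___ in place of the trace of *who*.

'who' functions as the subject of the clause embedded under 'report'. The gap is right after 'report'.

The candidate who the committee might report ___ can encourage the manager to assign the contract to Priya arrived late.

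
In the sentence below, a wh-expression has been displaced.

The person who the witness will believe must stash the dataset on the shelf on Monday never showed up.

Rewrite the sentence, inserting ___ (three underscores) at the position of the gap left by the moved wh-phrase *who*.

'who' functions as the subject of the clause embedded under 'believe'. The gap is right after 'believe'.

The person who the witness will believe ___ must stash the dataset on the shelf on Monday never showed up.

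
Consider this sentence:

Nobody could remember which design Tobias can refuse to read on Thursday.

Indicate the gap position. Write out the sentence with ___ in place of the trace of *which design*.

Nobody could remember which design Tobias can refuse to read ___ on Thursday.

Underlying clause: Tobias can refuse to read which design on Thursday.
The filler 'which design' is interpreted as the direct object of 'read'. The gap is right after 'read'.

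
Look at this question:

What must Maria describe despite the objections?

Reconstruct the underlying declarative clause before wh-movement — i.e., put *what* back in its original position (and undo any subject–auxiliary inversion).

Maria must describe what despite the objections.

'what' is the direct object of 'describe'. Fronting leaves a gap immediately after 'describe':
What must Maria describe ___ despite the objections?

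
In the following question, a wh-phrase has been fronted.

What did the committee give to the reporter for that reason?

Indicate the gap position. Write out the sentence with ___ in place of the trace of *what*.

Pre-movement form: The committee did give what to the reporter for that reason.
'what' functions as the direct object of 'give'. The gap is right after 'give'.

What did the committee give ___ to the reporter for that reason?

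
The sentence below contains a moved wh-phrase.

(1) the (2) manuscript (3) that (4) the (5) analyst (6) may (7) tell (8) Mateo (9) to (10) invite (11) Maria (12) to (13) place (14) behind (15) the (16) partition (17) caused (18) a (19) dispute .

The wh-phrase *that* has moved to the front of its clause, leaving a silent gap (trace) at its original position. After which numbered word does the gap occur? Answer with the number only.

'that' functions as the direct object of 'place'. Wh-movement fronts it, leaving a gap right after 'place':
The manuscript that the analyst may tell Mateo to invite Maria to place ___ behind the partition caused a dispute.
'place' is word 13.

13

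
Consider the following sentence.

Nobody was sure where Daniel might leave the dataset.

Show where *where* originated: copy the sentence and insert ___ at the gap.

Nobody was sure where Daniel might leave the dataset ___.

Underlying clause: Daniel might leave the dataset where.
'where' is the locative complement of 'leave'. The gap is right after 'dataset'.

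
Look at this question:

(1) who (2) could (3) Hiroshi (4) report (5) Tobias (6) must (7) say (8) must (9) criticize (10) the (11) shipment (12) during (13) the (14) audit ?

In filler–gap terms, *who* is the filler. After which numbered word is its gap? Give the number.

7

Pre-movement form: Hiroshi could report Tobias must say who must criticize the shipment during the audit.
'who' functions as the subject of the clause embedded under 'say'. It moves to the left edge, and the trace sits right after 'say':
Who could Hiroshi report Tobias must say ___ must criticize the shipment during the audit?
'say' is word 7.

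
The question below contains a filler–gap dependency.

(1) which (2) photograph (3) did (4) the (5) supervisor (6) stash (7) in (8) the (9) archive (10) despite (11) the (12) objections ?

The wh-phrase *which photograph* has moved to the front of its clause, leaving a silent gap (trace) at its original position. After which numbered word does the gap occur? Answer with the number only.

In situ: The supervisor did stash which photograph in the archive despite the objections.
'which photograph' functions as the direct object of 'stash'. Wh-movement fronts it, leaving a gap right after 'stash':
Which photograph did the supervisor stash ___ in the archive despite the objections?
'stash' is word 6.

6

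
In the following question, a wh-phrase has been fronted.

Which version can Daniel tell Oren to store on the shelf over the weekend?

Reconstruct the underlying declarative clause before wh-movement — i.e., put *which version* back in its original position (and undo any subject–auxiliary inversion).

'which version' is the direct object of 'store'. Fronting leaves a gap immediately after 'store':
Which version can Daniel tell Oren to store ___ on the shelf over the weekend?

Daniel can tell Oren to store which version on the shelf over the weekend.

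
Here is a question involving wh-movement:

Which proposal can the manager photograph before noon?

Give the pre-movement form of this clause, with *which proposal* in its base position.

The manager can photograph which proposal before noon.

'which proposal' functions as the direct object of 'photograph'. Fronting leaves a gap immediately after 'photograph':
Which proposal can the manager photograph ___ before noon?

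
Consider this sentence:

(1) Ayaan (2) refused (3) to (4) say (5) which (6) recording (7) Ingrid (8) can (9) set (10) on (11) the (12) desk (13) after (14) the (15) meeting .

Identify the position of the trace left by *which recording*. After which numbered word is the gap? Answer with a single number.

Pre-movement form: Ingrid can set which recording on the desk after the meeting.
The filler 'which recording' is interpreted as the direct object of 'set'. Wh-movement fronts it, leaving a gap right after 'set':
Ayaan refused to say which recording Ingrid can set ___ on the desk after the meeting.
'set' is word 9.

9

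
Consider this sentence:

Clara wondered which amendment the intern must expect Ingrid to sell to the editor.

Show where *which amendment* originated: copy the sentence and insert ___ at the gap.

Clara wondered which amendment the intern must expect Ingrid to sell ___ to the editor.

Before movement: The intern must expect Ingrid to sell which amendment to the editor.
'which amendment' is the direct object of 'sell'. The gap is right after 'sell'.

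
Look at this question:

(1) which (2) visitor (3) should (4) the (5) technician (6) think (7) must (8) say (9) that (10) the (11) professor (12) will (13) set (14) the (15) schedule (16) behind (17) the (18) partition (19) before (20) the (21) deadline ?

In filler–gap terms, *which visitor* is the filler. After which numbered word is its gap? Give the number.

Pre-movement form: The technician should think which visitor must say that the professor will set the schedule behind the partition before the deadline.
The filler 'which visitor' is interpreted as the subject of the clause embedded under 'think'. It moves to the left edge, and the trace sits right after 'think':
Which visitor should the technician think ___ must say that the professor will set the schedule behind the partition before the deadline?
'think' is word 6.

6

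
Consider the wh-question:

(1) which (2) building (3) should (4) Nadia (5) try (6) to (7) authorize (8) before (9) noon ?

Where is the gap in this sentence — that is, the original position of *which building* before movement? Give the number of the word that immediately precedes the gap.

7

In situ: Nadia should try to authorize which building before noon.
'which building' is the direct object of 'authorize'. Wh-movement fronts it, leaving a gap right after 'authorize':
Which building should Nadia try to authorize ___ before noon?
'authorize' is word 7.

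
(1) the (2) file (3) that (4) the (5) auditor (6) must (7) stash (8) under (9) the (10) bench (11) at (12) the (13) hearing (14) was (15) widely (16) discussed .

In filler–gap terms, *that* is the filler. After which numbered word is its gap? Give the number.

7

'that' is the direct object of 'stash'. Wh-movement fronts it, leaving a gap right after 'stash':
The file that the auditor must stash ___ under the bench at the hearing was widely discussed.
'stash' is word 7.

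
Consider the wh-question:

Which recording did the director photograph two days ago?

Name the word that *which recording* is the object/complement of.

photograph

Before movement: The director did photograph which recording two days ago.
'which recording' functions as the direct object of 'photograph'. It moves to the left edge, and the trace sits right after 'photograph':
Which recording did the director photograph ___ two days ago?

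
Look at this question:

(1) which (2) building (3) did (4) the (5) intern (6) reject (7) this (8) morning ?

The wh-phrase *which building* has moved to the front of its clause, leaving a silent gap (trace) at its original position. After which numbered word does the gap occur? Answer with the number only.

6

Underlying clause: The intern did reject which building this morning.
'which building' is the direct object of 'reject'. Fronting leaves a gap immediately after 'reject':
Which building did the intern reject ___ this morning?
'reject' is word 6.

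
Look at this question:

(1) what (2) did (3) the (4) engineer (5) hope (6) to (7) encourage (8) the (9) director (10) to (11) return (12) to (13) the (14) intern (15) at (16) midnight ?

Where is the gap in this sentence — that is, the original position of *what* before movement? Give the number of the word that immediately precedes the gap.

In situ: The engineer did hope to encourage the director to return what to the intern at midnight.
The filler 'what' is interpreted as the direct object of 'return'. Wh-movement fronts it, leaving a gap right after 'return':
What did the engineer hope to encourage the director to return ___ to the intern at midnight?
'return' is word 11.

11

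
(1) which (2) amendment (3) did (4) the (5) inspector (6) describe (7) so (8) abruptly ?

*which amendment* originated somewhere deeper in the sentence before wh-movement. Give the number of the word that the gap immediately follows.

Before movement: The inspector did describe which amendment so abruptly.
'which amendment' functions as the direct object of 'describe'. Wh-movement fronts it, leaving a gap right after 'describe':
Which amendment did the inspector describe ___ so abruptly?
'describe' is word 6.

6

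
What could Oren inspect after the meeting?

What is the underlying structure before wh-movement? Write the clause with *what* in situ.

'what' functions as the direct object of 'inspect'. Wh-movement fronts it, leaving a gap right after 'inspect':
What could Oren inspect ___ after the meeting?

Oren could inspect what after the meeting.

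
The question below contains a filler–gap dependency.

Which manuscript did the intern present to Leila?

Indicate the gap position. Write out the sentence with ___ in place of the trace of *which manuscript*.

Which manuscript did the intern present ___ to Leila?

Before movement: The intern did present which manuscript to Leila.
The filler 'which manuscript' is interpreted as the direct object of 'present'. The gap is right after 'present'.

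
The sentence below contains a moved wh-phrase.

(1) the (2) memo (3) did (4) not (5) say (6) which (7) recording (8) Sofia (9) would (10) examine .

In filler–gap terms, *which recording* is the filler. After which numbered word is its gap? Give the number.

In situ: Sofia would examine which recording.
'which recording' functions as the direct object of 'examine'. Wh-movement fronts it, leaving a gap right after 'examine':
The memo did not say which recording Sofia would examine ___.
'examine' is word 10.

10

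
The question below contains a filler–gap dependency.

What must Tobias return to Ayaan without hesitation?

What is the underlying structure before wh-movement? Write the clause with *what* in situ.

'what' functions as the direct object of 'return'. Wh-movement fronts it, leaving a gap right after 'return':
What must Tobias return ___ to Ayaan without hesitation?

Tobias must return what to Ayaan without hesitation.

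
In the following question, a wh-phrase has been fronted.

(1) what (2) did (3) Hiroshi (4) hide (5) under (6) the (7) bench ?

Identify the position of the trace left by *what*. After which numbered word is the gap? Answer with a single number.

4

Before movement: Hiroshi did hide what under the bench.
The filler 'what' is interpreted as the direct object of 'hide'. Wh-movement fronts it, leaving a gap right after 'hide':
What did Hiroshi hide ___ under the bench?
'hide' is word 4.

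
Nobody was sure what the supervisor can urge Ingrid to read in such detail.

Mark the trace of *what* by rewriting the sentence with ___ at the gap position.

Nobody was sure what the supervisor can urge Ingrid to read ___ in such detail.

Underlying clause: The supervisor can urge Ingrid to read what in such detail.
The filler 'what' is interpreted as the direct object of 'read'. The gap is right after 'read'.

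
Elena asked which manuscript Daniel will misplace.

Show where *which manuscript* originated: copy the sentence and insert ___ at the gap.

Underlying clause: Daniel will misplace which manuscript.
'which manuscript' is the direct object of 'misplace'. The gap is right after 'misplace'.

Elena asked which manuscript Daniel will misplace ___.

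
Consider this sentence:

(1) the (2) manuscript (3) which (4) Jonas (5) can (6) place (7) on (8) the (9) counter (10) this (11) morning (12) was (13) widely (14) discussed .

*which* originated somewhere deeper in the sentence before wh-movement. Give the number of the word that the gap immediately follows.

6

The filler 'which' is interpreted as the direct object of 'place'. Fronting leaves a gap immediately after 'place':
The manuscript which Jonas can place ___ on the counter this morning was widely discussed.
'place' is word 6.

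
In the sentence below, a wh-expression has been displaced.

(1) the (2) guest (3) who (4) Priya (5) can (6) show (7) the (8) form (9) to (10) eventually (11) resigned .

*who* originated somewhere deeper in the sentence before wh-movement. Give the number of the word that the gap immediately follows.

9

The filler 'who' is interpreted as the object of the preposition 'to' (recipient of 'show'). Wh-movement fronts it, leaving a gap right after 'to':
The guest who Priya can show the form to ___ eventually resigned.
'to' is word 9.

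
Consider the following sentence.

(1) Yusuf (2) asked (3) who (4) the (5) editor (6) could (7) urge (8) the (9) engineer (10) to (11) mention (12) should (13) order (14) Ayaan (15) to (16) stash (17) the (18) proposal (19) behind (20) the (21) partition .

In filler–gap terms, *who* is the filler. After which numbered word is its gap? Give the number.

11

In situ: The editor could urge the engineer to mention who should order Ayaan to stash the proposal behind the partition.
'who' is the subject of the clause embedded under 'mention'. Wh-movement fronts it, leaving a gap right after 'mention':
Yusuf asked who the editor could urge the engineer to mention ___ should order Ayaan to stash the proposal behind the partition.
'mention' is word 11.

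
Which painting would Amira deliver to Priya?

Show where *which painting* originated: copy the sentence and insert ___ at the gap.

Underlying clause: Amira would deliver which painting to Priya.
'which painting' is the direct object of 'deliver'. The gap is right after 'deliver'.

Which painting would Amira deliver ___ to Priya?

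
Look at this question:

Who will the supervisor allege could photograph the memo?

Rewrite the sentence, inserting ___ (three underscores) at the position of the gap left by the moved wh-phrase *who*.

Who will the supervisor allege ___ could photograph the memo?

Before movement: The supervisor will allege who could photograph the memo.
'who' functions as the subject of the clause embedded under 'allege'. The gap is right after 'allege'.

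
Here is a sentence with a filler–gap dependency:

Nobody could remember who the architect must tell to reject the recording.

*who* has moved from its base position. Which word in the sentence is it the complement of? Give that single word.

tell

Pre-movement form: The architect must tell who to reject the recording.
The filler 'who' is interpreted as the direct object of 'tell'. It moves to the left edge, and the trace sits right after 'tell':
Nobody could remember who the architect must tell ___ to reject the recording.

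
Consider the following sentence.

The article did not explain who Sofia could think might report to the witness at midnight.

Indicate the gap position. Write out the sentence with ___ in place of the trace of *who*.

The article did not explain who Sofia could think ___ might report to the witness at midnight.

Before movement: Sofia could think who might report to the witness at midnight.
The filler 'who' is interpreted as the subject of the clause embedded under 'think'. The gap is right after 'think'.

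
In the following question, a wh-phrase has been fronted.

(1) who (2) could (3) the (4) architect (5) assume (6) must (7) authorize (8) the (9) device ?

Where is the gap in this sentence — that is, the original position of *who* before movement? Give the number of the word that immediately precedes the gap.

5

Underlying clause: The architect could assume who must authorize the device.
'who' functions as the subject of the clause embedded under 'assume'. Wh-movement fronts it, leaving a gap right after 'assume':
Who could the architect assume ___ must authorize the device?
'assume' is word 5.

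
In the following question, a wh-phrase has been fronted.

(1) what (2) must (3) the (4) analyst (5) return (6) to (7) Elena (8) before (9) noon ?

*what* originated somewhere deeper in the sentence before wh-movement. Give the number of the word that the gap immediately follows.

Pre-movement form: The analyst must return what to Elena before noon.
The filler 'what' is interpreted as the direct object of 'return'. It moves to the left edge, and the trace sits right after 'return':
What must the analyst return ___ to Elena before noon?
'return' is word 5.

5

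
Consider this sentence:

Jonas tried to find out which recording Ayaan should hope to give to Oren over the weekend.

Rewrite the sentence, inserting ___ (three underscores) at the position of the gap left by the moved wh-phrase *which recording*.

In situ: Ayaan should hope to give which recording to Oren over the weekend.
'which recording' is the direct object of 'give'. The gap is right after 'give'.

Jonas tried to find out which recording Ayaan should hope to give ___ to Oren over the weekend.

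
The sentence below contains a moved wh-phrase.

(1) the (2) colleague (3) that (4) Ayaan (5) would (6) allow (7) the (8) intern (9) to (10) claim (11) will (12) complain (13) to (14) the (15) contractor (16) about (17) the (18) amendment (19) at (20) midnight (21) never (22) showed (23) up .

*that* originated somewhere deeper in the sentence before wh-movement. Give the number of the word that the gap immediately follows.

10

'that' functions as the subject of the clause embedded under 'claim'. It moves to the left edge, and the trace sits right after 'claim':
The colleague that Ayaan would allow the intern to claim ___ will complain to the contractor about the amendment at midnight never showed up.
'claim' is word 10.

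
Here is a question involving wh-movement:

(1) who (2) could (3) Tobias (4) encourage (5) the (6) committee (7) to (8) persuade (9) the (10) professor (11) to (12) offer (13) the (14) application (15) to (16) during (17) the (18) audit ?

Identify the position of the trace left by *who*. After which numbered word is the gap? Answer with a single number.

Pre-movement form: Tobias could encourage the committee to persuade the professor to offer the application to who during the audit.
'who' functions as the object of the preposition 'to' (recipient of 'offer'). Fronting leaves a gap immediately after 'to':
Who could Tobias encourage the committee to persuade the professor to offer the application to ___ during the audit?
'to' is word 15.

15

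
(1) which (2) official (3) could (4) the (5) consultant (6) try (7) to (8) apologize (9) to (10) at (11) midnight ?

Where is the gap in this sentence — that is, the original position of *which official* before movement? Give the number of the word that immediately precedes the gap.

Pre-movement form: The consultant could try to apologize to which official at midnight.
'which official' functions as the object of the preposition 'to'. It moves to the left edge, and the trace sits right after 'to':
Which official could the consultant try to apologize to ___ at midnight?
'to' is word 9.

9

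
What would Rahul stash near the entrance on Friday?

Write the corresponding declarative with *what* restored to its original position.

Rahul would stash what near the entrance on Friday.

'what' functions as the direct object of 'stash'. Fronting leaves a gap immediately after 'stash':
What would Rahul stash ___ near the entrance on Friday?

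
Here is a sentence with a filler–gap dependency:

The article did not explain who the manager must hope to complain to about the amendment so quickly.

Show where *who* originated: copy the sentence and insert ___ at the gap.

Pre-movement form: The manager must hope to complain to who about the amendment so quickly.
The filler 'who' is interpreted as the object of the preposition 'to'. The gap is right after 'to'.

The article did not explain who the manager must hope to complain to ___ about the amendment so quickly.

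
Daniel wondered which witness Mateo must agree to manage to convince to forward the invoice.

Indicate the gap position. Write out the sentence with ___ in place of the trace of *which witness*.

Pre-movement form: Mateo must agree to manage to convince which witness to forward the invoice.
'which witness' functions as the direct object of 'convince'. The gap is right after 'convince'.

Daniel wondered which witness Mateo must agree to manage to convince ___ to forward the invoice.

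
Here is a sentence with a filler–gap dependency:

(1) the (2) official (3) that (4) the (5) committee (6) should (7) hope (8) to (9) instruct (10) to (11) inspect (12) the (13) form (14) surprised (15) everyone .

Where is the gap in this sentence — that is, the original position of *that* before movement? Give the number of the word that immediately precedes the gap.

'that' functions as the direct object of 'instruct'. Wh-movement fronts it, leaving a gap right after 'instruct':
The official that the committee should hope to instruct ___ to inspect the form surprised everyone.
'instruct' is word 9.

9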